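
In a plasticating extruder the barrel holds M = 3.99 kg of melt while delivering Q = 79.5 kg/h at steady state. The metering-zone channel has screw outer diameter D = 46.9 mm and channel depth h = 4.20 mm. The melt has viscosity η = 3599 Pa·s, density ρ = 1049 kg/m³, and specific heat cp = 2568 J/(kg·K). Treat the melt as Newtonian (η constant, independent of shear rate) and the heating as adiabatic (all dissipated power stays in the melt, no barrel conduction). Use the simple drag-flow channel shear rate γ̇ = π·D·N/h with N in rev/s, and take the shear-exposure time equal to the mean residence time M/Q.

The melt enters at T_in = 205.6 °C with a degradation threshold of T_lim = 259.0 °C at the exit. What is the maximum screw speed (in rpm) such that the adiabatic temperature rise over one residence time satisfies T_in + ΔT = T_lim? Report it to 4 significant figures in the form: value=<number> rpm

Throughput in SI: Q_s = 79.5 kg/h ÷ 3600 s/h = 0.0220833 kg/s
t_res = M / Q_s = 3.99 / 0.0220833 = 180.679 s
D = 46.9 mm = 0.0469 m;  h = 4.20 mm = 0.0042 m
ΔT_a = T_lim − T_in = 259.0 °C − 205.6 °C = 53.4 K
Invert ΔT = ηγ̇²t_res/(ρcp) for γ̇: γ̇_max² = ΔT_a ρ cp / (η t_res) = 53.4·1049·2568 / (3599·180.679) = 221.219 s⁻²
Take the square root: γ̇_max = √(221.219) = 14.8734 s⁻¹
N_max = γ̇_max h / (πD) = 14.8734·0.0042/(π·0.0469) = 0.423972 rev/s → ×60 = 25.4383 rpm

value=25.44 rpm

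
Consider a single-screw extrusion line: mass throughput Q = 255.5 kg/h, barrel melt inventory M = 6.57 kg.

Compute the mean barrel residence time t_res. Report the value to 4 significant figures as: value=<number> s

value=92.57 s

Throughput in SI: Q_s = 255.5 kg/h ÷ 3600 s/h = 0.0709722 kg/s
Mean residence time: t_res = M/Q_s = 6.57 kg / 0.0709722 kg/s = 92.5714 s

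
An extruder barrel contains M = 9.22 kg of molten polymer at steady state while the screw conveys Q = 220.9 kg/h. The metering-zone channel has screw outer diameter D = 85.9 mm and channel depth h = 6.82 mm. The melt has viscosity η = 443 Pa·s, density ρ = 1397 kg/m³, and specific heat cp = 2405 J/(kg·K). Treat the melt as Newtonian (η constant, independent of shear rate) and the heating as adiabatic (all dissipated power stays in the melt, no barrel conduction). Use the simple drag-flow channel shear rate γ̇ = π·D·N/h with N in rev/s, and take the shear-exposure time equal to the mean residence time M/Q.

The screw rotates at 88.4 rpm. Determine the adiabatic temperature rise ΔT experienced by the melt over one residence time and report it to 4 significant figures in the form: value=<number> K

Convert throughput: Q = 220.9 kg/h = 220.9/3600 = 0.0613611 kg/s
t_res = M / Q_s = 9.22 / 0.0613611 = 150.258 s
Convert to SI: D = 0.0859 m, h = 0.00682 m, N = 88.4/60 = 1.47333 rev/s
Shear rate: γ̇ = πDN/h = π·0.0859·1.47333/0.00682 = 58.2988 s⁻¹
ΔT = η·γ̇²·t_res/(ρ·cp) = [443 × 58.2988² × 150.258] / [1397 × 2405] = 67.3363 K

value=67.34 K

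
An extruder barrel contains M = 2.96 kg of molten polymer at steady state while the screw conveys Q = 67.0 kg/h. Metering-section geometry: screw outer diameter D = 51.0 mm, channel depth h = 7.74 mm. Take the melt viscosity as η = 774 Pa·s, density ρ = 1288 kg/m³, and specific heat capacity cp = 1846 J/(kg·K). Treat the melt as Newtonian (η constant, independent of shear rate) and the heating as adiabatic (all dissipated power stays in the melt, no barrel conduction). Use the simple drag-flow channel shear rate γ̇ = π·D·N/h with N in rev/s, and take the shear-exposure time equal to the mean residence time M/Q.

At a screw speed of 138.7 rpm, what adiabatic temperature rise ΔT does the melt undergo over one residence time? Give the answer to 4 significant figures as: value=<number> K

Throughput in SI: Q_s = 67.0 kg/h ÷ 3600 s/h = 0.0186111 kg/s
t_res = M / Q_s = 2.96 / 0.0186111 = 159.045 s
Geometry in metres: D = 51.0 mm → 0.051 m, h = 7.74 mm → 0.00774 m; screw speed N = 138.7 rpm = 2.31167 rev/s
γ̇ = π D N / h = (π)(0.051)(2.31167) / 0.00774 = 47.8525 s⁻¹
ΔT = η·γ̇²·t_res/(ρ·cp) = [774 × 47.8525² × 159.045] / [1288 × 1846] = 118.555 K

value=118.6 K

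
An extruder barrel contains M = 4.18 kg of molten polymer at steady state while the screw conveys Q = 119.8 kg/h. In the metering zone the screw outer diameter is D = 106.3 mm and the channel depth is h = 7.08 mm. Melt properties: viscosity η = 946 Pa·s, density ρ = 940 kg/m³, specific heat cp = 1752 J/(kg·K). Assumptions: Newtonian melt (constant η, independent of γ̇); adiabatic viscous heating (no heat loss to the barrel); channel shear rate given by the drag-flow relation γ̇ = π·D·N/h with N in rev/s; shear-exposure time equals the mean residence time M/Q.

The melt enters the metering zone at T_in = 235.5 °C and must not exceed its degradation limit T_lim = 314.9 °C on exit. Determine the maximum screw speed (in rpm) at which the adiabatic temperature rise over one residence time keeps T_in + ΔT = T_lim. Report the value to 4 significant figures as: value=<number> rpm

Q_s = Q / 3600 = 119.8 / 3600 = 0.0332778 kg/s
t_res = M / Q_s = 4.18 / 0.0332778 = 125.609 s
Convert to metres: D = 0.1063 m, h = 0.00708 m
Allowable rise: ΔT_a = T_lim − T_in = 314.9 − 235.5 = 79.4 K
Invert ΔT = ηγ̇²t_res/(ρcp) for γ̇: γ̇_max² = ΔT_a ρ cp / (η t_res) = 79.4·940·1752 / (946·125.609) = 1100.45 s⁻²
γ̇_max = sqrt(1100.45) = 33.173 s⁻¹
Solve γ̇ = πDN/h for N: N_max = γ̇_max·h/(π·D) = 33.173 × 0.00708 / (π × 0.1063) = 0.703291 rev/s = 42.1974 rpm

value=42.20 rpm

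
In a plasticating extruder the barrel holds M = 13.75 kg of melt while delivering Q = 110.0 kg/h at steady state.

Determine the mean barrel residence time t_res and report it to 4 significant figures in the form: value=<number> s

value=450.0 s

Q_s = Q / 3600 = 110.0 / 3600 = 0.0305556 kg/s
t_res = M / Q_s = 13.75 ÷ 0.0305556 = 450 s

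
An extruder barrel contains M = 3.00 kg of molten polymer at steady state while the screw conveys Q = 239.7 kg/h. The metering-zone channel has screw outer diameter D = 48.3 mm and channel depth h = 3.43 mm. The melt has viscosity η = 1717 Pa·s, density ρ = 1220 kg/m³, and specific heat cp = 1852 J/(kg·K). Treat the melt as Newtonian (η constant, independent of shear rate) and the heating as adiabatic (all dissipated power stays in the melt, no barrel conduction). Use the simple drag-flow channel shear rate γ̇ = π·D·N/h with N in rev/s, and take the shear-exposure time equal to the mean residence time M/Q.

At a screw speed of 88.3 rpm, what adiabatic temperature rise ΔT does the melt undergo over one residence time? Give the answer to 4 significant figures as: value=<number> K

Convert throughput: Q = 239.7 kg/h = 239.7/3600 = 0.0665833 kg/s
Mean residence time: t_res = M/Q_s = 3.00 kg / 0.0665833 kg/s = 45.0563 s
Geometry in metres: D = 48.3 mm → 0.0483 m, h = 3.43 mm → 0.00343 m; screw speed N = 88.3 rpm = 1.47167 rev/s
γ̇ = π D N / h = (π)(0.0483)(1.47167) / 0.00343 = 65.1047 s⁻¹
Adiabatic rise: ΔT = η γ̇² t_res / (ρ cp) = 1717·(65.1047)²·45.0563 / (1220·1852) = 145.128 K

value=145.1 K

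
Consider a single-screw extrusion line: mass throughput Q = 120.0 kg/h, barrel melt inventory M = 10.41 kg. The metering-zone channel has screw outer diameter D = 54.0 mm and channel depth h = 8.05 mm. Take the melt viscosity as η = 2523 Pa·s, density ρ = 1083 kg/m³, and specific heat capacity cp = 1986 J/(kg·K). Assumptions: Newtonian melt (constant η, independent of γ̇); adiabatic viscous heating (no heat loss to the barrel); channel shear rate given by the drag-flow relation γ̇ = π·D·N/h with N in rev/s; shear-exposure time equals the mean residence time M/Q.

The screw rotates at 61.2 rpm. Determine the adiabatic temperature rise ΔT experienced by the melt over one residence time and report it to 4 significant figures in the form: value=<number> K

Throughput in SI: Q_s = 120.0 kg/h ÷ 3600 s/h = 0.0333333 kg/s
t_res = M / Q_s = 10.41 / 0.0333333 = 312.3 s
D = 54.0 mm = 0.054 m;  h = 8.05 mm = 0.00805 m;  N = 61.2 rpm / 60 = 1.02 rev/s
γ̇ = π D N / h = (π)(0.054)(1.02) / 0.00805 = 21.4955 s⁻¹
ΔT = η·γ̇²·t_res/(ρ·cp) = [2523 × 21.4955² × 312.3] / [1083 × 1986] = 169.269 K

value=169.3 K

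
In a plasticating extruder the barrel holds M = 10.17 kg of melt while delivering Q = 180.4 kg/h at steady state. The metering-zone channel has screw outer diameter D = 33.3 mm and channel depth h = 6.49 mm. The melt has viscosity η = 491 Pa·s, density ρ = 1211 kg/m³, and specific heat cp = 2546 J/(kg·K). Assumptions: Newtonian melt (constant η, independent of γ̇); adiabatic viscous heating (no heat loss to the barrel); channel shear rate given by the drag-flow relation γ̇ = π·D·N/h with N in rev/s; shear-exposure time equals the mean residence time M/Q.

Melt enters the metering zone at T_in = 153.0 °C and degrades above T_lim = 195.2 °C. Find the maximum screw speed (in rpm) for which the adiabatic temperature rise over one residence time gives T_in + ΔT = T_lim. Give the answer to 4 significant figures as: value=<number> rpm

Q_s = Q / 3600 = 180.4 / 3600 = 0.0501111 kg/s
t_res = M / Q_s = 10.17 / 0.0501111 = 202.949 s
Convert to metres: D = 0.0333 m, h = 0.00649 m
ΔT_a = T_lim − T_in = 195.2 °C − 153.0 °C = 42.2 K
γ̇_max² = ΔT_a·ρ·cp / (η·t_res) = [42.2 × 1211 × 2546] / [491 × 202.949] = 1305.71 s⁻²
γ̇_max = sqrt(1305.71) = 36.1346 s⁻¹
N_max = γ̇_max·h / (π·D) = 36.1346 · 0.00649 / (π · 0.0333) = 2.24168 rev/s = 134.501 rpm

value=134.5 rpm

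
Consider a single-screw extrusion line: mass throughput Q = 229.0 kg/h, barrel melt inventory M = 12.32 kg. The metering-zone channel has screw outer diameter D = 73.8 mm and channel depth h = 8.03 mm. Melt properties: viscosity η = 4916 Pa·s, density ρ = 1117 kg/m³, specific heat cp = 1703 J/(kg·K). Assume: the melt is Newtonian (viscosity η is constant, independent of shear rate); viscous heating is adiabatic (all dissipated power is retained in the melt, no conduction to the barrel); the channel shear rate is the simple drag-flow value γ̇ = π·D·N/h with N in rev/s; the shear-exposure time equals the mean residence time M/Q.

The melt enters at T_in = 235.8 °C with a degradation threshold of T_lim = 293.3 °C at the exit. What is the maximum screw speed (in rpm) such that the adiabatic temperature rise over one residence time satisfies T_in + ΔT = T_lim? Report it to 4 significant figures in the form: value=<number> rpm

value=22.27 rpm

Q_s = Q / 3600 = 229.0 / 3600 = 0.0636111 kg/s
Mean residence time: t_res = M/Q_s = 12.32 kg / 0.0636111 kg/s = 193.677 s
Geometry in SI: D = 73.8 mm → 0.0738 m, h = 8.03 mm → 0.00803 m
ΔT_a = T_lim − T_in = 293.3 °C − 235.8 °C = 57.5 K
γ̇_max² = ΔT_a·ρ·cp / (η·t_res) = [57.5 × 1117 × 1703] / [4916 × 193.677] = 114.88 s⁻²
γ̇_max = √114.88 = 10.7182 s⁻¹
Solve γ̇ = πDN/h for N: N_max = γ̇_max·h/(π·D) = 10.7182 × 0.00803 / (π × 0.0738) = 0.371221 rev/s = 22.2733 rpm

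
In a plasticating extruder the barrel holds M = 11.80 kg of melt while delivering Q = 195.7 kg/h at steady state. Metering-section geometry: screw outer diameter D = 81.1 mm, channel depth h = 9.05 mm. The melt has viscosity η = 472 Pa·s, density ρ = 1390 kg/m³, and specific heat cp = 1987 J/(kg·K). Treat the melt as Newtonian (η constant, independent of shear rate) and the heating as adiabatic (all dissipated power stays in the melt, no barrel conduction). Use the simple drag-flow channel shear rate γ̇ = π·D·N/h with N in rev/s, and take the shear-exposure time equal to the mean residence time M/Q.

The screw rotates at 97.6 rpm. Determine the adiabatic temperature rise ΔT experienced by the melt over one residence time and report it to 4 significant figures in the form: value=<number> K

value=77.80 K

Throughput in SI: Q_s = 195.7 kg/h ÷ 3600 s/h = 0.0543611 kg/s
t_res = M / Q_s = 11.80 ÷ 0.0543611 = 217.067 s
D = 81.1 mm = 0.0811 m;  h = 9.05 mm = 0.00905 m;  N = 97.6 rpm / 60 = 1.62667 rev/s
γ̇ = π·D·N / h = π · 0.0811 · 1.62667 / 0.00905 = 45.7953 s⁻¹
ΔT = η·γ̇²·t_res / (ρ·cp) = 472 · (45.7953)² · 217.067 / (1390 · 1987) = 77.7973 K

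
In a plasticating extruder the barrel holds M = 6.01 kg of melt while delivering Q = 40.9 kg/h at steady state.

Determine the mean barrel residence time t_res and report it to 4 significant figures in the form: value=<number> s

Q_s = Q / 3600 = 40.9 / 3600 = 0.0113611 kg/s
t_res = M / Q_s = 6.01 / 0.0113611 = 528.998 s

value=529.0 s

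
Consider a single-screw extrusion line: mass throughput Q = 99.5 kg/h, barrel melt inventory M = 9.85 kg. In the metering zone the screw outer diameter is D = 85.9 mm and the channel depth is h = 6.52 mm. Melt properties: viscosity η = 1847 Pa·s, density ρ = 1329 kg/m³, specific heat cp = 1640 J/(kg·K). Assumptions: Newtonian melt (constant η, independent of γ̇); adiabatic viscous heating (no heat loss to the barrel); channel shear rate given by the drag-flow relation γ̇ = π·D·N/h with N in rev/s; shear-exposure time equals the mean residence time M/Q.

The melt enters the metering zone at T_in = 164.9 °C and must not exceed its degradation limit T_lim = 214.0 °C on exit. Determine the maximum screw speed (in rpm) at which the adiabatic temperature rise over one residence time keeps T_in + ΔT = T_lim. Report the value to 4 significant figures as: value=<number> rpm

value=18.48 rpm

Throughput in SI: Q_s = 99.5 kg/h ÷ 3600 s/h = 0.0276389 kg/s
Mean residence time: t_res = M/Q_s = 9.85 kg / 0.0276389 kg/s = 356.382 s
Convert to metres: D = 0.0859 m, h = 0.00652 m
ΔT_a = T_lim − T_in = 214.0 − 164.9 = 49.1 K
γ̇_max² = ΔT_a·ρ·cp/(η·t_res) = 49.1·1329·1640/(1847·356.382) = 162.58 s⁻²
γ̇_max = sqrt(162.58) = 12.7507 s⁻¹
N_max = γ̇_max·h / (π·D) = 12.7507 · 0.00652 / (π · 0.0859) = 0.308062 rev/s = 18.4837 rpm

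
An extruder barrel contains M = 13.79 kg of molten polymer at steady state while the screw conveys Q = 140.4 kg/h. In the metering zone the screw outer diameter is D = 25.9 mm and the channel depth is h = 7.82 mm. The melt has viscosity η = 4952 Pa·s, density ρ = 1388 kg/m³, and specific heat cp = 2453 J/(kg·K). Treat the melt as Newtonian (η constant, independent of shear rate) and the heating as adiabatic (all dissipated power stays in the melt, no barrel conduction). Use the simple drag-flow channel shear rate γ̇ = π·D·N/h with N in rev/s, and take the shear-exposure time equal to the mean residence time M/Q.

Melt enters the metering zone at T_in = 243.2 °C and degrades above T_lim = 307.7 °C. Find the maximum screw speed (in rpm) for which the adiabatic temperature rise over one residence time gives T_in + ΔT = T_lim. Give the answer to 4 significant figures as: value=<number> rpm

value=64.58 rpm

Throughput in SI: Q_s = 140.4 kg/h ÷ 3600 s/h = 0.039 kg/s
Mean residence time: t_res = M/Q_s = 13.79 kg / 0.039 kg/s = 353.59 s
D = 25.9 mm = 0.0259 m;  h = 7.82 mm = 0.00782 m
Allowable rise: ΔT_a = T_lim − T_in = 307.7 − 243.2 = 64.5 K
Invert ΔT = ηγ̇²t_res/(ρcp) for γ̇: γ̇_max² = ΔT_a ρ cp / (η t_res) = 64.5·1388·2453 / (4952·353.59) = 125.42 s⁻²
γ̇_max = √125.42 = 11.1991 s⁻¹
Solve γ̇ = πDN/h for N: N_max = γ̇_max·h/(π·D) = 11.1991 × 0.00782 / (π × 0.0259) = 1.07632 rev/s = 64.579 rpm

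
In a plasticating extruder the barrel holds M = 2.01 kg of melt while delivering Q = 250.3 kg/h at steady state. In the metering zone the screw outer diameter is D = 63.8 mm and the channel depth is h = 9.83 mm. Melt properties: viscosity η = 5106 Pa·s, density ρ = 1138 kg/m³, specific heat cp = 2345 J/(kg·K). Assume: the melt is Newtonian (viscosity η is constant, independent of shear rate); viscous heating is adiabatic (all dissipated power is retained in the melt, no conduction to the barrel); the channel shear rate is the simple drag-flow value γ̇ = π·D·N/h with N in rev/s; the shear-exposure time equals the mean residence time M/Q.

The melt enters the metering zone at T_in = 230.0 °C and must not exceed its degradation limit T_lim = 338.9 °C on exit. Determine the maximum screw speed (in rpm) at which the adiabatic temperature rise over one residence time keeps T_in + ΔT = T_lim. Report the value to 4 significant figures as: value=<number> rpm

value=130.6 rpm

Q_s = Q / 3600 = 250.3 / 3600 = 0.0695278 kg/s
t_res = M / Q_s = 2.01 ÷ 0.0695278 = 28.9093 s
D = 63.8 mm = 0.0638 m;  h = 9.83 mm = 0.00983 m
ΔT_a = T_lim − T_in = 338.9 − 230.0 = 108.9 K
γ̇_max² = ΔT_a·ρ·cp/(η·t_res) = 108.9·1138·2345/(5106·28.9093) = 1968.77 s⁻²
Take the square root: γ̇_max = √(1968.77) = 44.3708 s⁻¹
N_max = γ̇_max·h / (π·D) = 44.3708 · 0.00983 / (π · 0.0638) = 2.17611 rev/s = 130.566 rpm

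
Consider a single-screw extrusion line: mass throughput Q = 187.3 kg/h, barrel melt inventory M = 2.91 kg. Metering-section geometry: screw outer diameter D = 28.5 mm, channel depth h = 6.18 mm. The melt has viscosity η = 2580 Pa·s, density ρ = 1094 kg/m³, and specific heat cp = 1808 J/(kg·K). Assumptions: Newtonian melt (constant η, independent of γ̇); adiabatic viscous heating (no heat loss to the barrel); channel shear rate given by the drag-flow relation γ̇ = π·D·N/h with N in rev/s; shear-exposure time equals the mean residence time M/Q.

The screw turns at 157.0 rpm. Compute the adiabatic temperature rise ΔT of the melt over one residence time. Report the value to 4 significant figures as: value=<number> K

Convert throughput: Q = 187.3 kg/h = 187.3/3600 = 0.0520278 kg/s
t_res = M / Q_s = 2.91 ÷ 0.0520278 = 55.9317 s
Convert to SI: D = 0.0285 m, h = 0.00618 m, N = 157.0/60 = 2.61667 rev/s
γ̇ = π D N / h = (π)(0.0285)(2.61667) / 0.00618 = 37.9101 s⁻¹
ΔT = η·γ̇²·t_res/(ρ·cp) = [2580 × 37.9101² × 55.9317] / [1094 × 1808] = 104.851 K

value=104.9 K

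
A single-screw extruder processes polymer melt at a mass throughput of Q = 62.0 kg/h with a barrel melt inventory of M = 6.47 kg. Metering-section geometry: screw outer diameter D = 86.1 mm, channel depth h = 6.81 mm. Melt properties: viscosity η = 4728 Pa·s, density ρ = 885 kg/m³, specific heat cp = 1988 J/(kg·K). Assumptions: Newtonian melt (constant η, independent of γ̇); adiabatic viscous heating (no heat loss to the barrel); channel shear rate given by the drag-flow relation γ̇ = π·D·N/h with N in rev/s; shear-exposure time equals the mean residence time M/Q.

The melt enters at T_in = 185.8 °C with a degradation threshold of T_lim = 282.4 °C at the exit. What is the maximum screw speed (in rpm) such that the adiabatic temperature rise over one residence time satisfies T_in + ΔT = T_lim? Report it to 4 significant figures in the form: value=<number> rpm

Throughput in SI: Q_s = 62.0 kg/h ÷ 3600 s/h = 0.0172222 kg/s
Mean residence time: t_res = M/Q_s = 6.47 kg / 0.0172222 kg/s = 375.677 s
D = 86.1 mm = 0.0861 m;  h = 6.81 mm = 0.00681 m
Allowable rise: ΔT_a = T_lim − T_in = 282.4 − 185.8 = 96.6 K
γ̇_max² = ΔT_a·ρ·cp/(η·t_res) = 96.6·885·1988/(4728·375.677) = 95.6851 s⁻²
γ̇_max = √95.6851 = 9.78187 s⁻¹
Solve γ̇ = πDN/h for N: N_max = γ̇_max·h/(π·D) = 9.78187 × 0.00681 / (π × 0.0861) = 0.246273 rev/s = 14.7764 rpm

value=14.78 rpm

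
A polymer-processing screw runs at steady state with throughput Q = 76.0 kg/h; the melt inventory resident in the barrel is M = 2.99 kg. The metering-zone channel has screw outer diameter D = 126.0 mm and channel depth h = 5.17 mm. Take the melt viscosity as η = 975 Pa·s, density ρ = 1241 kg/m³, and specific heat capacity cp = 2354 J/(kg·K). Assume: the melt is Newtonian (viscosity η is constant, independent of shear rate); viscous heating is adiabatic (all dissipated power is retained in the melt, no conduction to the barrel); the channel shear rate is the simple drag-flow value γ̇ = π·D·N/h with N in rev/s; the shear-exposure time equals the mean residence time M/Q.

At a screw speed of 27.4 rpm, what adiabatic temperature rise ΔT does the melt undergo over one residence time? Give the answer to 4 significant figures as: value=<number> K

value=57.79 K

Throughput in SI: Q_s = 76.0 kg/h ÷ 3600 s/h = 0.0211111 kg/s
t_res = M / Q_s = 2.99 / 0.0211111 = 141.632 s
Geometry in metres: D = 126.0 mm → 0.126 m, h = 5.17 mm → 0.00517 m; screw speed N = 27.4 rpm = 0.456667 rev/s
γ̇ = π D N / h = (π)(0.126)(0.456667) / 0.00517 = 34.9647 s⁻¹
ΔT = η·γ̇²·t_res / (ρ·cp) = 975 · (34.9647)² · 141.632 / (1241 · 2354) = 57.789 K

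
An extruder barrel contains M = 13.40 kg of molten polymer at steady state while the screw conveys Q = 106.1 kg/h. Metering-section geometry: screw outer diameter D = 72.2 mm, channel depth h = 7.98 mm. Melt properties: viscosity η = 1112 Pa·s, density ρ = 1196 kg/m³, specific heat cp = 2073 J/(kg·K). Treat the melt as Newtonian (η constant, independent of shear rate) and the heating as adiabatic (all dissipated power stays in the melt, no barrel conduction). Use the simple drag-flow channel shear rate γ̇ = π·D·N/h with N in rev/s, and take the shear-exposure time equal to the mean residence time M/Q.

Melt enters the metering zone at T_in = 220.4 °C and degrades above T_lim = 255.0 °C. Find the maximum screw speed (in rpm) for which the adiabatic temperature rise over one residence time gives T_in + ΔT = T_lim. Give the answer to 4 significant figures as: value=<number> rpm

Throughput in SI: Q_s = 106.1 kg/h ÷ 3600 s/h = 0.0294722 kg/s
Mean residence time: t_res = M/Q_s = 13.40 kg / 0.0294722 kg/s = 454.665 s
Geometry in SI: D = 72.2 mm → 0.0722 m, h = 7.98 mm → 0.00798 m
Allowable rise: ΔT_a = T_lim − T_in = 255.0 − 220.4 = 34.6 K
γ̇_max² = ΔT_a·ρ·cp/(η·t_res) = 34.6·1196·2073/(1112·454.665) = 169.672 s⁻²
γ̇_max = sqrt(169.672) = 13.0258 s⁻¹
N_max = γ̇_max·h / (π·D) = 13.0258 · 0.00798 / (π · 0.0722) = 0.458269 rev/s = 27.4962 rpm

value=27.50 rpm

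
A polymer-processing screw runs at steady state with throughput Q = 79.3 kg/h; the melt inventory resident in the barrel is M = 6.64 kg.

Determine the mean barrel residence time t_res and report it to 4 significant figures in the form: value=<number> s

Throughput in SI: Q_s = 79.3 kg/h ÷ 3600 s/h = 0.0220278 kg/s
t_res = M / Q_s = 6.64 ÷ 0.0220278 = 301.438 s

value=301.4 s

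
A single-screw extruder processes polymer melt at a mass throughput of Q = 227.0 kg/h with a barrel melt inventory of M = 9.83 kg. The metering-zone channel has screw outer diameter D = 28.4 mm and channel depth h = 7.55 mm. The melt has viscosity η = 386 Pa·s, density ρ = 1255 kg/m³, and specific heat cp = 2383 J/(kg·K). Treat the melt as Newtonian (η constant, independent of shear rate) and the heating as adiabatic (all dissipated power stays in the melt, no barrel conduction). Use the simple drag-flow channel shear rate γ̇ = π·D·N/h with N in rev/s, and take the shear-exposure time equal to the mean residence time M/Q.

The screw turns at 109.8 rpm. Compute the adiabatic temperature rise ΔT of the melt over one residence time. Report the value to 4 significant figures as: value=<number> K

value=9.410 K

Throughput in SI: Q_s = 227.0 kg/h ÷ 3600 s/h = 0.0630556 kg/s
t_res = M / Q_s = 9.83 ÷ 0.0630556 = 155.894 s
Geometry in metres: D = 28.4 mm → 0.0284 m, h = 7.55 mm → 0.00755 m; screw speed N = 109.8 rpm = 1.83 rev/s
Shear rate: γ̇ = πDN/h = π·0.0284·1.83/0.00755 = 21.6258 s⁻¹
ΔT = η·γ̇²·t_res / (ρ·cp) = 386 · (21.6258)² · 155.894 / (1255 · 2383) = 9.4101 K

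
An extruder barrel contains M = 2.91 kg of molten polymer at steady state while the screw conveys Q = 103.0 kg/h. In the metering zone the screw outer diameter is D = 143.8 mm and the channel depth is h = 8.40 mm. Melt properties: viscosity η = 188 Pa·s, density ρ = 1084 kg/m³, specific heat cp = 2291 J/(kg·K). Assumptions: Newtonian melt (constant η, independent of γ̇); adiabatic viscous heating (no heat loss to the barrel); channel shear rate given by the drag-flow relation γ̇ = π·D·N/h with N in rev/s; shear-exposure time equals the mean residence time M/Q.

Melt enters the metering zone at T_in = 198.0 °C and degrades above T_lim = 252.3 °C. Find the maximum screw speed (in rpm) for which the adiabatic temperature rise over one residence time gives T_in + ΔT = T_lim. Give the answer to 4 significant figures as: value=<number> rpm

Throughput in SI: Q_s = 103.0 kg/h ÷ 3600 s/h = 0.0286111 kg/s
Mean residence time: t_res = M/Q_s = 2.91 kg / 0.0286111 kg/s = 101.709 s
Convert to metres: D = 0.1438 m, h = 0.0084 m
ΔT_a = T_lim − T_in = 252.3 °C − 198.0 °C = 54.3 K
γ̇_max² = ΔT_a·ρ·cp/(η·t_res) = 54.3·1084·2291/(188·101.709) = 7052.42 s⁻²
γ̇_max = sqrt(7052.42) = 83.9787 s⁻¹
N_max = γ̇_max h / (πD) = 83.9787·0.0084/(π·0.1438) = 1.56149 rev/s → ×60 = 93.6895 rpm

value=93.69 rpm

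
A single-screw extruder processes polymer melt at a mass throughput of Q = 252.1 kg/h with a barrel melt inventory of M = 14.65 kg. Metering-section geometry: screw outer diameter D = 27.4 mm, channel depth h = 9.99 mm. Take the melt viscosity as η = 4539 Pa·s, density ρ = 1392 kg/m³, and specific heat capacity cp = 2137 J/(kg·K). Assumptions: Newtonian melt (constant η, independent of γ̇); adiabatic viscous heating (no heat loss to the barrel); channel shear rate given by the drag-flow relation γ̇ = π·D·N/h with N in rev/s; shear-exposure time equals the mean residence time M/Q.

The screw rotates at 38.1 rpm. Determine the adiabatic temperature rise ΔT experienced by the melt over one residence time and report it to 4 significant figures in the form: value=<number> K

value=9.557 K

Throughput in SI: Q_s = 252.1 kg/h ÷ 3600 s/h = 0.0700278 kg/s
t_res = M / Q_s = 14.65 ÷ 0.0700278 = 209.203 s
Geometry in metres: D = 27.4 mm → 0.0274 m, h = 9.99 mm → 0.00999 m; screw speed N = 38.1 rpm = 0.635 rev/s
Shear rate: γ̇ = πDN/h = π·0.0274·0.635/0.00999 = 5.47153 s⁻¹
ΔT = η·γ̇²·t_res/(ρ·cp) = [4539 × 5.47153² × 209.203] / [1392 × 2137] = 9.55655 K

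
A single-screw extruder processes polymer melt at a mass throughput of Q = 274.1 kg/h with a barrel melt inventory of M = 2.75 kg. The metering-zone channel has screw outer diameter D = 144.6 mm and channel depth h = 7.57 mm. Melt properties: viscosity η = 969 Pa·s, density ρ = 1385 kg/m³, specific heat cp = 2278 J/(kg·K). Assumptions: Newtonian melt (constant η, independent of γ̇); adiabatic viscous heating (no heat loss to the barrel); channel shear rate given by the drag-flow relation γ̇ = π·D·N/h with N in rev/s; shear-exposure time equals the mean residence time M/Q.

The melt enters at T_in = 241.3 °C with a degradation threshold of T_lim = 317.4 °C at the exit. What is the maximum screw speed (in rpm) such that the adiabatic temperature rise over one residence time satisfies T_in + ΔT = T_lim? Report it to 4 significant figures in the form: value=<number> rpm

Q_s = Q / 3600 = 274.1 / 3600 = 0.0761389 kg/s
t_res = M / Q_s = 2.75 / 0.0761389 = 36.1182 s
Convert to metres: D = 0.1446 m, h = 0.00757 m
Allowable rise: ΔT_a = T_lim − T_in = 317.4 − 241.3 = 76.1 K
γ̇_max² = ΔT_a·ρ·cp / (η·t_res) = [76.1 × 1385 × 2278] / [969 × 36.1182] = 6860.22 s⁻²
γ̇_max = √6860.22 = 82.8265 s⁻¹
N_max = γ̇_max·h / (π·D) = 82.8265 · 0.00757 / (π · 0.1446) = 1.38022 rev/s = 82.8129 rpm

value=82.81 rpm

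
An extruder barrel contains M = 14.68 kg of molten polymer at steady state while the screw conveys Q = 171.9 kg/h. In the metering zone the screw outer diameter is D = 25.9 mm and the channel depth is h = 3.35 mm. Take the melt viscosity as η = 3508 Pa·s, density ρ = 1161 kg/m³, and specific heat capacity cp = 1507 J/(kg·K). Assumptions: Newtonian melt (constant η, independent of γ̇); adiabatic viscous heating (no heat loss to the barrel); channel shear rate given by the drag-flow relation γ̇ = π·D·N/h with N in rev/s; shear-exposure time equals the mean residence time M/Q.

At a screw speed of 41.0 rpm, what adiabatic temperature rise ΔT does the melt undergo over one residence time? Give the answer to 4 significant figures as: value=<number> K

Convert throughput: Q = 171.9 kg/h = 171.9/3600 = 0.04775 kg/s
t_res = M / Q_s = 14.68 ÷ 0.04775 = 307.435 s
Geometry in metres: D = 25.9 mm → 0.0259 m, h = 3.35 mm → 0.00335 m; screw speed N = 41.0 rpm = 0.683333 rev/s
Shear rate: γ̇ = πDN/h = π·0.0259·0.683333/0.00335 = 16.5973 s⁻¹
ΔT = η·γ̇²·t_res/(ρ·cp) = [3508 × 16.5973² × 307.435] / [1161 × 1507] = 169.802 K

value=169.8 K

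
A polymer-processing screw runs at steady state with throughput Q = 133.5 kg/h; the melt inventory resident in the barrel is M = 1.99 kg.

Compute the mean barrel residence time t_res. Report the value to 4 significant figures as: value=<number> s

Throughput in SI: Q_s = 133.5 kg/h ÷ 3600 s/h = 0.0370833 kg/s
Mean residence time: t_res = M/Q_s = 1.99 kg / 0.0370833 kg/s = 53.6629 s

value=53.66 s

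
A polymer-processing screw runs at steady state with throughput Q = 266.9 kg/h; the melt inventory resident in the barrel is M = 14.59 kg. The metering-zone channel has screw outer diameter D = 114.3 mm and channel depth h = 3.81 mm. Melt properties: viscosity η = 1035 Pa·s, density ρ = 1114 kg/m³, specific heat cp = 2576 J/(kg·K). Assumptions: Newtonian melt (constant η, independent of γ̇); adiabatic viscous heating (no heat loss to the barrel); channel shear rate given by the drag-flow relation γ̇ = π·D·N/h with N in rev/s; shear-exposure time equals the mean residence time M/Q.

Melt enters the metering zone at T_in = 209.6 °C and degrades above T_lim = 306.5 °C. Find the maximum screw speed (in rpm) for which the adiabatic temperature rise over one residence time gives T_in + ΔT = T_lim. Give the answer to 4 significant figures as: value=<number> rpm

Q_s = Q / 3600 = 266.9 / 3600 = 0.0741389 kg/s
t_res = M / Q_s = 14.59 ÷ 0.0741389 = 196.793 s
Geometry in SI: D = 114.3 mm → 0.1143 m, h = 3.81 mm → 0.00381 m
ΔT_a = T_lim − T_in = 306.5 − 209.6 = 96.9 K
Invert ΔT = ηγ̇²t_res/(ρcp) for γ̇: γ̇_max² = ΔT_a ρ cp / (η t_res) = 96.9·1114·2576 / (1035·196.793) = 1365.23 s⁻²
γ̇_max = √1365.23 = 36.949 s⁻¹
N_max = γ̇_max h / (πD) = 36.949·0.00381/(π·0.1143) = 0.392041 rev/s → ×60 = 23.5225 rpm

value=23.52 rpm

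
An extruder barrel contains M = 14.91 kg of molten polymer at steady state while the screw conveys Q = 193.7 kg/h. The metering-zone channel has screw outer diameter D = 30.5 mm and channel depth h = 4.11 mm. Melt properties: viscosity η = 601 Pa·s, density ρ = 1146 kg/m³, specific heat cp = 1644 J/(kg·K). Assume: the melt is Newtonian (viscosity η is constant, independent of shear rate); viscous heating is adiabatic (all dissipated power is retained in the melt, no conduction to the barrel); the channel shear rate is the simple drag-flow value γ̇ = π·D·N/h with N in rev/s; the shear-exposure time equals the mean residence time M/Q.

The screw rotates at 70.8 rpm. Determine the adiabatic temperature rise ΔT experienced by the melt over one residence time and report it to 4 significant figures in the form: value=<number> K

value=66.90 K

Throughput in SI: Q_s = 193.7 kg/h ÷ 3600 s/h = 0.0538056 kg/s
Mean residence time: t_res = M/Q_s = 14.91 kg / 0.0538056 kg/s = 277.109 s
Convert to SI: D = 0.0305 m, h = 0.00411 m, N = 70.8/60 = 1.18 rev/s
Shear rate: γ̇ = πDN/h = π·0.0305·1.18/0.00411 = 27.51 s⁻¹
Adiabatic rise: ΔT = η γ̇² t_res / (ρ cp) = 601·(27.51)²·277.109 / (1146·1644) = 66.8988 K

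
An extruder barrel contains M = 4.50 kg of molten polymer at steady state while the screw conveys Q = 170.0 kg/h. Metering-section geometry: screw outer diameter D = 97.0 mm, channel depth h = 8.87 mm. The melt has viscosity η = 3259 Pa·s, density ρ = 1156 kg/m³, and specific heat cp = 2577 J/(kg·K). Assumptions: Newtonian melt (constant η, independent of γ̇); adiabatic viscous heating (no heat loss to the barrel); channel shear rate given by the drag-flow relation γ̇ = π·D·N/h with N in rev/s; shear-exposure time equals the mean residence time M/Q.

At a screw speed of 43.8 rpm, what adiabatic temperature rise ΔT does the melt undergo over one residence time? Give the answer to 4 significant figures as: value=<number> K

Throughput in SI: Q_s = 170.0 kg/h ÷ 3600 s/h = 0.0472222 kg/s
Mean residence time: t_res = M/Q_s = 4.50 kg / 0.0472222 kg/s = 95.2941 s
Convert to SI: D = 0.097 m, h = 0.00887 m, N = 43.8/60 = 0.73 rev/s
γ̇ = π·D·N / h = π · 0.097 · 0.73 / 0.00887 = 25.0796 s⁻¹
Adiabatic rise: ΔT = η γ̇² t_res / (ρ cp) = 3259·(25.0796)²·95.2941 / (1156·2577) = 65.5722 K

value=65.57 K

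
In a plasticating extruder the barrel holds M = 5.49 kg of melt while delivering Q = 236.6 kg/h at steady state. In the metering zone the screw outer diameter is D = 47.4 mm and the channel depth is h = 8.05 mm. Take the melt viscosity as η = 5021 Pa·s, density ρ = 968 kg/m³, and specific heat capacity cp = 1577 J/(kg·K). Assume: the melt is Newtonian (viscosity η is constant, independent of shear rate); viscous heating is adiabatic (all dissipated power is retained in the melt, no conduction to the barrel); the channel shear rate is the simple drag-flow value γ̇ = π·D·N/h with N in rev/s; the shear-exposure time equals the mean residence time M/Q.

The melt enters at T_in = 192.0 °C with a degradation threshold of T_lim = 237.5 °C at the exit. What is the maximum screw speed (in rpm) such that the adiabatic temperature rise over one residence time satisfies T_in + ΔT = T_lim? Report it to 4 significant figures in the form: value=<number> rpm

Convert throughput: Q = 236.6 kg/h = 236.6/3600 = 0.0657222 kg/s
t_res = M / Q_s = 5.49 ÷ 0.0657222 = 83.5334 s
D = 47.4 mm = 0.0474 m;  h = 8.05 mm = 0.00805 m
ΔT_a = T_lim − T_in = 237.5 − 192.0 = 45.5 K
γ̇_max² = ΔT_a·ρ·cp / (η·t_res) = [45.5 × 968 × 1577] / [5021 × 83.5334] = 165.603 s⁻²
γ̇_max = √165.603 = 12.8687 s⁻¹
N_max = γ̇_max h / (πD) = 12.8687·0.00805/(π·0.0474) = 0.695668 rev/s → ×60 = 41.7401 rpm

value=41.74 rpm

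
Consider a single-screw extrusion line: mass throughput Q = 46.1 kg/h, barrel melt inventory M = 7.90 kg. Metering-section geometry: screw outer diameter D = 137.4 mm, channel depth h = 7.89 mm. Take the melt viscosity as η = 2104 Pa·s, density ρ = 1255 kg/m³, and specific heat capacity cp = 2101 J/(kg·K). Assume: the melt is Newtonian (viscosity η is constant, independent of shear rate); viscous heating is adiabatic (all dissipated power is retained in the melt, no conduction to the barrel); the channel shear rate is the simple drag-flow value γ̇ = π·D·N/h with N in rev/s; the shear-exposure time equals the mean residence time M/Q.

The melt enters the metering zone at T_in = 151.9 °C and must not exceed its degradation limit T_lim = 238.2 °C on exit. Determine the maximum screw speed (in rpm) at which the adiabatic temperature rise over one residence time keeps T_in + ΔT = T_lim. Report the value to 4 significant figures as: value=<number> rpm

Convert throughput: Q = 46.1 kg/h = 46.1/3600 = 0.0128056 kg/s
Mean residence time: t_res = M/Q_s = 7.90 kg / 0.0128056 kg/s = 616.92 s
D = 137.4 mm = 0.1374 m;  h = 7.89 mm = 0.00789 m
Allowable rise: ΔT_a = T_lim − T_in = 238.2 − 151.9 = 86.3 K
γ̇_max² = ΔT_a·ρ·cp / (η·t_res) = [86.3 × 1255 × 2101] / [2104 × 616.92] = 175.31 s⁻²
γ̇_max = √175.31 = 13.2405 s⁻¹
N_max = γ̇_max·h / (π·D) = 13.2405 · 0.00789 / (π · 0.1374) = 0.242016 rev/s = 14.5209 rpm

value=14.52 rpm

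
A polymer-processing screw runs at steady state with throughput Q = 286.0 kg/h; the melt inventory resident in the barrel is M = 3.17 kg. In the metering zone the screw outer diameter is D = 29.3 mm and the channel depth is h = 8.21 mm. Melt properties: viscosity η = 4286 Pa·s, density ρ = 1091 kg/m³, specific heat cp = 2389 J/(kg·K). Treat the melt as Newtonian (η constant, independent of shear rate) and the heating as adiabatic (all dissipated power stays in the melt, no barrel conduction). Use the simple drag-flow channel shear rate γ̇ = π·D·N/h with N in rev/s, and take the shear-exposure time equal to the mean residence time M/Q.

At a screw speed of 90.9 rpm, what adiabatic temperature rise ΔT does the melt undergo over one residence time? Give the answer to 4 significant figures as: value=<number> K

Q_s = Q / 3600 = 286.0 / 3600 = 0.0794444 kg/s
t_res = M / Q_s = 3.17 / 0.0794444 = 39.9021 s
Convert to SI: D = 0.0293 m, h = 0.00821 m, N = 90.9/60 = 1.515 rev/s
γ̇ = π·D·N / h = π · 0.0293 · 1.515 / 0.00821 = 16.9858 s⁻¹
ΔT = η·γ̇²·t_res/(ρ·cp) = [4286 × 16.9858² × 39.9021] / [1091 × 2389] = 18.9313 K

value=18.93 K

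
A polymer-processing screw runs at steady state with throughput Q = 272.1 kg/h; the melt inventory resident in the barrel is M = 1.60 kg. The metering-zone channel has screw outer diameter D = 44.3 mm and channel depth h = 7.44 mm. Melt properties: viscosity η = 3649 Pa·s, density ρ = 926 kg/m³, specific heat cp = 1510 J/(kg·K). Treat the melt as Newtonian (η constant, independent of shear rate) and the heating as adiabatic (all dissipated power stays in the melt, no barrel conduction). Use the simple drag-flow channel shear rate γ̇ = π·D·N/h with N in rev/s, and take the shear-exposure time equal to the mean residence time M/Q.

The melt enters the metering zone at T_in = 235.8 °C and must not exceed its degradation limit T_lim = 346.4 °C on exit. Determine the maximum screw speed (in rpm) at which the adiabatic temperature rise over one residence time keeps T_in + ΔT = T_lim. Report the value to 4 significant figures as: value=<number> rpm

value=143.5 rpm

Q_s = Q / 3600 = 272.1 / 3600 = 0.0755833 kg/s
Mean residence time: t_res = M/Q_s = 1.60 kg / 0.0755833 kg/s = 21.1687 s
Convert to metres: D = 0.0443 m, h = 0.00744 m
ΔT_a = T_lim − T_in = 346.4 °C − 235.8 °C = 110.6 K
γ̇_max² = ΔT_a·ρ·cp/(η·t_res) = 110.6·926·1510/(3649·21.1687) = 2002.05 s⁻²
γ̇_max = sqrt(2002.05) = 44.7443 s⁻¹
Solve γ̇ = πDN/h for N: N_max = γ̇_max·h/(π·D) = 44.7443 × 0.00744 / (π × 0.0443) = 2.39198 rev/s = 143.519 rpm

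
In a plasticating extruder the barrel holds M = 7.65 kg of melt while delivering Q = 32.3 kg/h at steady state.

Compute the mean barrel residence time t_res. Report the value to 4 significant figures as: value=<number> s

Q_s = Q / 3600 = 32.3 / 3600 = 0.00897222 kg/s
t_res = M / Q_s = 7.65 ÷ 0.00897222 = 852.632 s

value=852.6 s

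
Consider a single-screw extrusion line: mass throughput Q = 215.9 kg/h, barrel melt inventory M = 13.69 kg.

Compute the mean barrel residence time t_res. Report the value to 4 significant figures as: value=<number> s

Q_s = Q / 3600 = 215.9 / 3600 = 0.0599722 kg/s
t_res = M / Q_s = 13.69 ÷ 0.0599722 = 228.272 s

value=228.3 s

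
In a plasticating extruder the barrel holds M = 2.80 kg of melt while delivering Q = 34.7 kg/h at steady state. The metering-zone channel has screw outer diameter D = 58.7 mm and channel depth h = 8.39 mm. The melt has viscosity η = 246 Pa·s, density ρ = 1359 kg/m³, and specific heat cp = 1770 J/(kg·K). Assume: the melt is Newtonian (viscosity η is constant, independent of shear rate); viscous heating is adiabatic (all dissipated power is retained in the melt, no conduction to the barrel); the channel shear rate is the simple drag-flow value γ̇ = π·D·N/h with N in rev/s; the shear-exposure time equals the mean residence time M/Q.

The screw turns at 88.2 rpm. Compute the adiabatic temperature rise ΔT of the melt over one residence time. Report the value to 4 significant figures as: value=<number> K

Throughput in SI: Q_s = 34.7 kg/h ÷ 3600 s/h = 0.00963889 kg/s
t_res = M / Q_s = 2.80 ÷ 0.00963889 = 290.49 s
Convert to SI: D = 0.0587 m, h = 0.00839 m, N = 88.2/60 = 1.47 rev/s
γ̇ = π·D·N / h = π · 0.0587 · 1.47 / 0.00839 = 32.3105 s⁻¹
Adiabatic rise: ΔT = η γ̇² t_res / (ρ cp) = 246·(32.3105)²·290.49 / (1359·1770) = 31.0142 K

value=31.01 K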